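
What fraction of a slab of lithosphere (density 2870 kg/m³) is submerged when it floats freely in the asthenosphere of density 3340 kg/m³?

Submerged fraction = ρ_obj/ρ_fluid = 2870/3340 = 0.859.

0.859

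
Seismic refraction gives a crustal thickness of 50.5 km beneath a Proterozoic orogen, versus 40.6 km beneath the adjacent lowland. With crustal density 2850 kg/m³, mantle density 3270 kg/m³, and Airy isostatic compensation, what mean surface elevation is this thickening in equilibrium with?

Excess crust Δ = 50.5 km − 40.6 km = 9.9 km, split between elevation h and root r with h + r = Δ.
Airy balance ρ_c h = (ρ_m − ρ_c) r gives r = h ρ_c/(ρ_m − ρ_c), so h (1 + ρ_c/(ρ_m − ρ_c)) = Δ, i.e. h = Δ (ρ_m − ρ_c)/ρ_m.
h = 9.9 km × 420/3270 = 1.27 km.

1.27 km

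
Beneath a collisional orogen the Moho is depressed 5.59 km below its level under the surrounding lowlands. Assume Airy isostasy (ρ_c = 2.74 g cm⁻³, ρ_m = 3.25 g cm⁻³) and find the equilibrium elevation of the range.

1.04 km

Equating mass per unit area of the two columns: ρ_c h = (ρ_m − ρ_c) r.
h = r (ρ_m − ρ_c) / ρ_c = 5.59 km × (3.25 − 2.74) / 2.74 = 1.04 km.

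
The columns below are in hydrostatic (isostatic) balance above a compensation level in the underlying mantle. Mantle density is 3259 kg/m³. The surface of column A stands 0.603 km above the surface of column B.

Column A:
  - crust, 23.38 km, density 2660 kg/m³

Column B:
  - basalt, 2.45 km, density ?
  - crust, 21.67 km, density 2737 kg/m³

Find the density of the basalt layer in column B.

2960 kg/m³

Take the compensation level at the base of the deeper column (depth z_c below the surface of column A) and equate Σ ρ_i t_i down to z_c; mantle fills any gap and the z_c terms cancel.
Column A: 23.38×2660 + (z_c − 23.38)×3259
Column B: 0.603×0 + 2.45×ρ + 21.67×2737 + (z_c − 0.603 − 24.12)×3259
The z_c×3259 term appears on both sides and cancels. Collect the known terms of each column as K = Σ(ρt)_known − 3259 × (depth of known layers): K_A = 62190.8 − 3259×23.38 = −14004.62; K_B = 59310.79 − 3259×(0.603 + 24.12) = −21261.467.
Balance: K_A = K_B + 2.45×ρ, so ρ = (K_A − K_B)/2.45 = 7256.85/2.45 = 2960 kg/m³.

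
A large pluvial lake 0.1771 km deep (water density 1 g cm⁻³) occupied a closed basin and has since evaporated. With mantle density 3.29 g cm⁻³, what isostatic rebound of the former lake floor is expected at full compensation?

u = d ρ_w/ρ_m = 0.1771 km × 1/3.29 = 0.0538 km.

0.0538 km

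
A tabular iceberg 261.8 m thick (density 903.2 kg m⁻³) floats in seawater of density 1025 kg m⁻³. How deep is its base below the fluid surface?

Draft d = t ρ_obj/ρ_fluid = 261.8 m × 903.2/1025 = 231 m.

231 m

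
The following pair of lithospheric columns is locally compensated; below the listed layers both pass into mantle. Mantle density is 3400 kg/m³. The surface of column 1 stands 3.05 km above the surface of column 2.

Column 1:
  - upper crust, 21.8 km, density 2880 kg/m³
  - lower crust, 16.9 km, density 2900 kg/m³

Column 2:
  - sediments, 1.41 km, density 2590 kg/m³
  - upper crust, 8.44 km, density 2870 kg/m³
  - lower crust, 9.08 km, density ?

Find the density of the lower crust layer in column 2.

Take the compensation level at the base of the deeper column (depth z_c below the surface of column 1) and equate Σ ρ_i t_i down to z_c; mantle fills any gap and the z_c terms cancel.
Column 1: 21.8×2880 + 16.9×2900 + (z_c − 38.7)×3400
Column 2: 3.05×0 + 1.41×2590 + 8.44×2870 + 9.08×ρ + (z_c − 3.05 − 18.93)×3400
The z_c×3400 term appears on both sides and cancels. Collect the known terms of each column as K = Σ(ρt)_known − 3400 × (depth of known layers): K_1 = 111794 − 3400×38.7 = −19786; K_2 = 27874.7 − 3400×(3.05 + 18.93) = −46857.3.
Balance: K_1 = K_2 + 9.08×ρ, so ρ = (K_1 − K_2)/9.08 = 27071.3/9.08 = 2980 kg/m³.

2980 kg/m³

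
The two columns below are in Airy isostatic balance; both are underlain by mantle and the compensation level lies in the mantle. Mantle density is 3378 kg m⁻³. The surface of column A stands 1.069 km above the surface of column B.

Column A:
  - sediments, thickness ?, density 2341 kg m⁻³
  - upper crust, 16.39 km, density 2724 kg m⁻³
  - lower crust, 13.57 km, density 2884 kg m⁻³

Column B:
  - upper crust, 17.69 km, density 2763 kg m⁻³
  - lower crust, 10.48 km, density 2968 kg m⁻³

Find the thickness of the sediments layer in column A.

1.32 km

Take the compensation level at the base of the deeper column (depth z_c below the surface of column A) and equate Σ ρ_i t_i down to z_c; mantle fills any gap and the z_c terms cancel.
Column A: x×2341 + 16.39×2724 + 13.57×2884 + (z_c − 29.96 − x)×3378
Column B: 1.069×0 + 17.69×2763 + 10.48×2968 + (z_c − 1.069 − 28.17)×3378
The z_c×3378 term appears on both sides and cancels. Collect the known terms of each column as K = Σ(ρt)_known − 3378 × (depth of known layers): K_A = 83782.24 − 3378×29.96 = −17422.64; K_B = 79982.11 − 3378×(1.069 + 28.17) = −18787.232.
Balance: K_A − x×(3378 − 2341) = K_B, so x = (K_A − K_B)/(3378 − 2341) = 1364.59/1037 = 1.32 km.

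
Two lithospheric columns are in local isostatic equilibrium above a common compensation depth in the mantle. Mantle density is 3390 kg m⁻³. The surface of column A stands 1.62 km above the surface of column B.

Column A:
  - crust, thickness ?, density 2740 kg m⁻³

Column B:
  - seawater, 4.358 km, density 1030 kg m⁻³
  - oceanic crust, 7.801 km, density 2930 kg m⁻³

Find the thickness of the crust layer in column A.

Take the compensation level at the base of the deeper column (depth z_c below the surface of column A) and equate Σ ρ_i t_i down to z_c; mantle fills any gap and the z_c terms cancel.
Column A: x×2740 + (z_c − 0 − x)×3390
Column B: 1.62×0 + 4.358×1030 + 7.801×2930 + (z_c − 1.62 − 12.159)×3390
The z_c×3390 term appears on both sides and cancels. Collect the known terms of each column as K = Σ(ρt)_known − 3390 × (depth of known layers): K_A = 0 − 3390×0 = 0; K_B = 27345.67 − 3390×(1.62 + 12.159) = −19365.14.
Balance: K_A − x×(3390 − 2740) = K_B, so x = (K_A − K_B)/(3390 − 2740) = 19365.1/650 = 29.8 km.

29.8 km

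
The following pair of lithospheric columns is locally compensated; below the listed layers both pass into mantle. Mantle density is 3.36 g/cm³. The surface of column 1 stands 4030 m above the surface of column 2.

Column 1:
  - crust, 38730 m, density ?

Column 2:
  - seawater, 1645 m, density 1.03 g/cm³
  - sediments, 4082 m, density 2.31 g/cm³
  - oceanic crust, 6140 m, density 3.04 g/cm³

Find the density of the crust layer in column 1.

Take the compensation level at the base of the deeper column (depth z_c below the surface of column 1) and equate Σ ρ_i t_i down to z_c; mantle fills any gap and the z_c terms cancel.
Column 1: 38730×ρ + (z_c − 38730)×3.36
Column 2: 4030×0 + 1645×1.03 + 4082×2.31 + 6140×3.04 + (z_c − 4030 − 11867)×3.36
The z_c×3.36 term appears on both sides and cancels. Collect the known terms of each column as K = Σ(ρt)_known − 3.36 × (depth of known layers): K_1 = 0 − 3.36×38730 = −130132.8; K_2 = 29789.37 − 3.36×(4030 + 11867) = −23624.55.
Balance: K_1 + 38730×ρ = K_2, so ρ = (K_2 − K_1)/38730 = 106508/38730 = 2.75 g/cm³.

2.75 g/cm³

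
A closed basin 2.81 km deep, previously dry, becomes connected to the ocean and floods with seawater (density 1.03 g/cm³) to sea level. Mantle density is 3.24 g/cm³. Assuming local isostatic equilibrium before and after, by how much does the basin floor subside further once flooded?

After flooding the water column is d + s deep. Its weight must equal the weight of mantle displaced by the extra subsidence s: (d + s) ρ_w = s ρ_m.
s = d ρ_w / (ρ_m − ρ_w) = 2.81 km × 1.03/(3.24 − 1.03) = 1.31 km.

1.31 km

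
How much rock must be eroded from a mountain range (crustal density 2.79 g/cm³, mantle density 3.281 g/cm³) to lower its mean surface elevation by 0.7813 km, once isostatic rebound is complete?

5.22 km

Net drop Δ = e − u = e − e ρ_c/ρ_m = e (ρ_m − ρ_c)/ρ_m.
e = Δ ρ_m/(ρ_m − ρ_c) = 0.7813 km × 3.281/0.491 = 5.22 km.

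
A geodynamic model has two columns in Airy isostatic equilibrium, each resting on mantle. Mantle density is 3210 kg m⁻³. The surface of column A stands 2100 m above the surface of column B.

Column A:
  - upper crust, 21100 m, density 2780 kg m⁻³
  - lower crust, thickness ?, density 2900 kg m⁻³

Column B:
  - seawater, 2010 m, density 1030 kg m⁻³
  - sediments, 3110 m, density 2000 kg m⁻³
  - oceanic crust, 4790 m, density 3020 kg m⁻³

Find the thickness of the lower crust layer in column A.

Take the compensation level at the base of the deeper column (depth z_c below the surface of column A) and equate Σ ρ_i t_i down to z_c; mantle fills any gap and the z_c terms cancel.
Column A: 21100×2780 + x×2900 + (z_c − 21100 − x)×3210
Column B: 2100×0 + 2010×1030 + 3110×2000 + 4790×3020 + (z_c − 2100 − 9910)×3210
The z_c×3210 term appears on both sides and cancels. Collect the known terms of each column as K = Σ(ρt)_known − 3210 × (depth of known layers): K_A = 58658000 − 3210×21100 = −9073000; K_B = 22756100 − 3210×(2100 + 9910) = −15796000.
Balance: K_A − x×(3210 − 2900) = K_B, so x = (K_A − K_B)/(3210 − 2900) = 6723000/310 = 21700 m.

21700 m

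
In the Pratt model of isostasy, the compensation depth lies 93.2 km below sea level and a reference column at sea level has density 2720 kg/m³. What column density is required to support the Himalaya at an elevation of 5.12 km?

2580 kg/m³

Pratt balance: ρ_ref D = ρ (D + h).
ρ = ρ_ref D/(D + h) = 2720 × 93.2 km/(93.2 km + 5.12 km) = 2580 kg/m³.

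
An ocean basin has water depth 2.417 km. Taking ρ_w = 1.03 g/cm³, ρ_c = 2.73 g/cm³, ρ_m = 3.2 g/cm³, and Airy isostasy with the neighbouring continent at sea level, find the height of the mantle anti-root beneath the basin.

Isostatic balance requires: replacing crust with seawater at the top is compensated by replacing crust with mantle at the base: d (ρ_c − ρ_w) = a (ρ_m − ρ_c).
a = d (ρ_c − ρ_w)/(ρ_m − ρ_c) = 2.417 km × 1.7/0.47 = 8.74 km.

8.74 km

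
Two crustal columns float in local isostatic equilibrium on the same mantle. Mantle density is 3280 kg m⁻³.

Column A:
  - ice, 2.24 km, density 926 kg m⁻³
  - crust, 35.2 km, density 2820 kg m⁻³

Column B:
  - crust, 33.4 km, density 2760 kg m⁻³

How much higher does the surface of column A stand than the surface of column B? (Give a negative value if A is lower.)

For any compensation level in the mantle, the mantle terms cancel and isostasy reduces to e = (Σt_A − Σt_B) − (Σ(ρt)_A − Σ(ρt)_B) / ρ_m.
Σt_A = 37.44 km; Σt_B = 33.4 km; Σ(ρt)_A = 101338.24; Σ(ρt)_B = 92184 (in km·kg m⁻³).
e = (37.44 − 33.4) − (101338.24 − 92184) / 3280 = 1.25 km.

1.25 km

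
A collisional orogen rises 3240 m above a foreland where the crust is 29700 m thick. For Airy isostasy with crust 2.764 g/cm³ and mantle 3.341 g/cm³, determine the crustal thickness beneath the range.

Root depth r = h ρ_c / (ρ_m − ρ_c) = 3240 m × 2.764 / 0.577 = 15520 m.
Total thickness = T + h + r = 29700 m + 3240 m + 15520 m = 48500 m.

48500 m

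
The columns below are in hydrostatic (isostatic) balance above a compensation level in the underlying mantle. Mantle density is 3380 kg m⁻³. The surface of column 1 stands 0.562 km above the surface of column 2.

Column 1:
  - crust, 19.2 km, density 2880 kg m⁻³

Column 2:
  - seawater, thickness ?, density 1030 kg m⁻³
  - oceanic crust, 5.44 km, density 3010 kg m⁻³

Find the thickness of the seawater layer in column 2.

Take the compensation level at the base of the deeper column (depth z_c below the surface of column 1) and equate Σ ρ_i t_i down to z_c; mantle fills any gap and the z_c terms cancel.
Column 1: 19.2×2880 + (z_c − 19.2)×3380
Column 2: 0.562×0 + x×1030 + 5.44×3010 + (z_c − 0.562 − 5.44 − x)×3380
The z_c×3380 term appears on both sides and cancels. Collect the known terms of each column as K = Σ(ρt)_known − 3380 × (depth of known layers): K_1 = 55296 − 3380×19.2 = −9600; K_2 = 16374.4 − 3380×(0.562 + 5.44) = −3912.36.
Balance: K_1 = K_2 − x×(3380 − 1030), so x = (K_2 − K_1)/(3380 − 1030) = 5687.64/2350 = 2.42 km.

2.42 km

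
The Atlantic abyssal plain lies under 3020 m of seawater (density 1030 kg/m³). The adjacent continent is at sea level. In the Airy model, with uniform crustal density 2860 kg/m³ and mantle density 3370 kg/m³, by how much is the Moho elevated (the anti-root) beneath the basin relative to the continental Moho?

10800 m

Balancing pressure at the compensation depth: replacing crust with seawater at the top is compensated by replacing crust with mantle at the base: d (ρ_c − ρ_w) = a (ρ_m − ρ_c).
a = d (ρ_c − ρ_w)/(ρ_m − ρ_c) = 3020 m × 1830/510 = 10800 m.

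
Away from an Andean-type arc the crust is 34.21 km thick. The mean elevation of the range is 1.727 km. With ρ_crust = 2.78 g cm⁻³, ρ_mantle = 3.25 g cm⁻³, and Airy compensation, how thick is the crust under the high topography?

46.2 km

Root depth r = h ρ_c / (ρ_m − ρ_c) = 1.727 km × 2.78 / 0.47 = 10.22 km.
Total thickness = T + h + r = 34.21 km + 1.727 km + 10.22 km = 46.2 km.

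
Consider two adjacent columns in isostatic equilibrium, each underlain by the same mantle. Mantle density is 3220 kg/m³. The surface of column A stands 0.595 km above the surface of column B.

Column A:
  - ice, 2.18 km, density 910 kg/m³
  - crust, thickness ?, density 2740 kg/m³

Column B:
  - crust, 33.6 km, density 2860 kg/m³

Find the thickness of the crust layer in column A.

18.7 km

Take the compensation level at the base of the deeper column (depth z_c below the surface of column A) and equate Σ ρ_i t_i down to z_c; mantle fills any gap and the z_c terms cancel.
Column A: 2.18×910 + x×2740 + (z_c − 2.18 − x)×3220
Column B: 0.595×0 + 33.6×2860 + (z_c − 0.595 − 33.6)×3220
The z_c×3220 term appears on both sides and cancels. Collect the known terms of each column as K = Σ(ρt)_known − 3220 × (depth of known layers): K_A = 1983.8 − 3220×2.18 = −5035.8; K_B = 96096 − 3220×(0.595 + 33.6) = −14011.9.
Balance: K_A − x×(3220 − 2740) = K_B, so x = (K_A − K_B)/(3220 − 2740) = 8976.1/480 = 18.7 km.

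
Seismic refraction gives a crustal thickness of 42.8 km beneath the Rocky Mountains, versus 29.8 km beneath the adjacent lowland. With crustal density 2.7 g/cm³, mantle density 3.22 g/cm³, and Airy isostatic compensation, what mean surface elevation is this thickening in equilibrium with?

Excess crust Δ = 42.8 km − 29.8 km = 13 km, split between elevation h and root r with h + r = Δ.
Airy balance ρ_c h = (ρ_m − ρ_c) r gives r = h ρ_c/(ρ_m − ρ_c), so h (1 + ρ_c/(ρ_m − ρ_c)) = Δ, i.e. h = Δ (ρ_m − ρ_c)/ρ_m.
h = 13 km × 0.52/3.22 = 2.1 km.

2.1 km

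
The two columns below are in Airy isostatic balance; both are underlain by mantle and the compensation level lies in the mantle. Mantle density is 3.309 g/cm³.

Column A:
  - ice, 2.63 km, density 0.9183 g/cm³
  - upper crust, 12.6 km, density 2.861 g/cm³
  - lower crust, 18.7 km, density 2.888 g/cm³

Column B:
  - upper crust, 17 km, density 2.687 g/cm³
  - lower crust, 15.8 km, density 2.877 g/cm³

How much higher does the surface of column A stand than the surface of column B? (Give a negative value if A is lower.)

0.727 km

For any compensation level in the mantle, the mantle terms cancel and isostasy reduces to e = (Σt_A − Σt_B) − (Σ(ρt)_A − Σ(ρt)_B) / ρ_m.
Σt_A = 33.93 km; Σt_B = 32.8 km; Σ(ρt)_A = 92.469329; Σ(ρt)_B = 91.1356 (in km·g/cm³).
e = (33.93 − 32.8) − (92.469329 − 91.1356) / 3.309 = 0.727 km.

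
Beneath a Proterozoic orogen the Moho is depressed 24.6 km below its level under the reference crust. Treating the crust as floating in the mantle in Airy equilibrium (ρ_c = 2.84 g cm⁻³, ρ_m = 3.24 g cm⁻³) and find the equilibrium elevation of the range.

For local isostatic compensation: ρ_c h = (ρ_m − ρ_c) r.
h = r (ρ_m − ρ_c) / ρ_c = 24.6 km × (3.24 − 2.84) / 2.84 = 3.46 km.

3.46 km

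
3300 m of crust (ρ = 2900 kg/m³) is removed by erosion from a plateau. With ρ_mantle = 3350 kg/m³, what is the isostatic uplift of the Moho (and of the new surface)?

2860 m

Unloading: uplift u = e ρ_c/ρ_m = 3300 m × 2900/3350 = 2860 m.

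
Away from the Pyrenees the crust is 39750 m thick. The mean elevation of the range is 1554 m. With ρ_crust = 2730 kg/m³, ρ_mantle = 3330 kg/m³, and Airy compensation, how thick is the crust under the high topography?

Root depth r = h ρ_c / (ρ_m − ρ_c) = 1554 m × 2730 / 600 = 7071 m.
Total thickness = T + h + r = 39750 m + 1554 m + 7071 m = 48400 m.

48400 m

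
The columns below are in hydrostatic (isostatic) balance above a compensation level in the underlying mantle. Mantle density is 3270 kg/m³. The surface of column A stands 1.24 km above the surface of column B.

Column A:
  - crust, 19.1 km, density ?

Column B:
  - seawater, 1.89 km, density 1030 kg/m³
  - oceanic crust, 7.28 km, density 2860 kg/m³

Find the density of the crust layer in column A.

2680 kg/m³

Take the compensation level at the base of the deeper column (depth z_c below the surface of column A) and equate Σ ρ_i t_i down to z_c; mantle fills any gap and the z_c terms cancel.
Column A: 19.1×ρ + (z_c − 19.1)×3270
Column B: 1.24×0 + 1.89×1030 + 7.28×2860 + (z_c − 1.24 − 9.17)×3270
The z_c×3270 term appears on both sides and cancels. Collect the known terms of each column as K = Σ(ρt)_known − 3270 × (depth of known layers): K_A = 0 − 3270×19.1 = −62457; K_B = 22767.5 − 3270×(1.24 + 9.17) = −11273.2.
Balance: K_A + 19.1×ρ = K_B, so ρ = (K_B − K_A)/19.1 = 51183.8/19.1 = 2680 kg/m³.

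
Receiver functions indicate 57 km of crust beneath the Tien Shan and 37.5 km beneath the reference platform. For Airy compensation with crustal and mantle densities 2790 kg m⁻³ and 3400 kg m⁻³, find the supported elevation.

Excess crust Δ = 57 km − 37.5 km = 19.5 km, split between elevation h and root r with h + r = Δ.
Airy balance ρ_c h = (ρ_m − ρ_c) r gives r = h ρ_c/(ρ_m − ρ_c), so h (1 + ρ_c/(ρ_m − ρ_c)) = Δ, i.e. h = Δ (ρ_m − ρ_c)/ρ_m.
h = 19.5 km × 610/3400 = 3.5 km.

3.5 km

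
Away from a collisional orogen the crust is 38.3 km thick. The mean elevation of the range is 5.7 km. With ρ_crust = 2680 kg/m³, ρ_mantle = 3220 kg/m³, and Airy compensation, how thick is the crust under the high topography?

Root depth r = h ρ_c / (ρ_m − ρ_c) = 5.7 km × 2680 / 540 = 28.29 km.
Total thickness = T + h + r = 38.3 km + 5.7 km + 28.29 km = 72.3 km.

72.3 km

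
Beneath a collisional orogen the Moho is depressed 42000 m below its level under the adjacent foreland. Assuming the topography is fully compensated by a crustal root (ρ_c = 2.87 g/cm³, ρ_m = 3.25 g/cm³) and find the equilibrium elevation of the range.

5560 m

Balancing pressure at the compensation depth: ρ_c h = (ρ_m − ρ_c) r.
h = r (ρ_m − ρ_c) / ρ_c = 42000 m × (3.25 − 2.87) / 2.87 = 5560 m.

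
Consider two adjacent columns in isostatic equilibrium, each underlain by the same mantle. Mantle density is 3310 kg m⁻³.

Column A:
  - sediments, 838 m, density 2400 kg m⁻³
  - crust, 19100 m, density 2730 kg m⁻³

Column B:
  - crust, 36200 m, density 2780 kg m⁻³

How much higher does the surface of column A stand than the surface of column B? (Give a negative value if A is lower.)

−2220 m

For any compensation level in the mantle, the mantle terms cancel and isostasy reduces to e = (Σt_A − Σt_B) − (Σ(ρt)_A − Σ(ρt)_B) / ρ_m.
Σt_A = 19938 m; Σt_B = 36200 m; Σ(ρt)_A = 54154200; Σ(ρt)_B = 100636000 (in m·kg m⁻³).
e = (19938 − 36200) − (54154200 − 100636000) / 3310 = −2220 m.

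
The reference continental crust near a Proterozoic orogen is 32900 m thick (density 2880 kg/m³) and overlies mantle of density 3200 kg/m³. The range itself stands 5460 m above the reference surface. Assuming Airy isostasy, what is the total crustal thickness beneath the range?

Root depth r = h ρ_c / (ρ_m − ρ_c) = 5460 m × 2880 / 320 = 49140 m.
Total thickness = T + h + r = 32900 m + 5460 m + 49140 m = 87500 m.

87500 m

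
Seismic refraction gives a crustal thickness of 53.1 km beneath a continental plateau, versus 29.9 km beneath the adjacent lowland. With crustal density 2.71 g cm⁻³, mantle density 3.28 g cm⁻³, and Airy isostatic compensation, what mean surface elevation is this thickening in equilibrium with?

Excess crust Δ = 53.1 km − 29.9 km = 23.2 km, split between elevation h and root r with h + r = Δ.
Airy balance ρ_c h = (ρ_m − ρ_c) r gives r = h ρ_c/(ρ_m − ρ_c), so h (1 + ρ_c/(ρ_m − ρ_c)) = Δ, i.e. h = Δ (ρ_m − ρ_c)/ρ_m.
h = 23.2 km × 0.57/3.28 = 4.03 km.

4.03 km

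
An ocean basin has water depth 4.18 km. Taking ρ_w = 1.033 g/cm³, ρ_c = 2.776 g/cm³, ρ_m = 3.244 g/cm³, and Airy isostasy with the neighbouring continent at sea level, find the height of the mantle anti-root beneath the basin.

15.6 km

Isostatic balance requires: replacing crust with seawater at the top is compensated by replacing crust with mantle at the base: d (ρ_c − ρ_w) = a (ρ_m − ρ_c).
a = d (ρ_c − ρ_w)/(ρ_m − ρ_c) = 4.18 km × 1.743/0.468 = 15.6 km.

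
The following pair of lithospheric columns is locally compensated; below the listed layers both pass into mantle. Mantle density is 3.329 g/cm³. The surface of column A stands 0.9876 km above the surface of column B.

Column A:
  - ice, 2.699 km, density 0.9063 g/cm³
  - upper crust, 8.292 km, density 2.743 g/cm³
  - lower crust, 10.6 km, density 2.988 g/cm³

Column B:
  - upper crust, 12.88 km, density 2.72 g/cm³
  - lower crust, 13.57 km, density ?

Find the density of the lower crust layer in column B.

Take the compensation level at the base of the deeper column (depth z_c below the surface of column A) and equate Σ ρ_i t_i down to z_c; mantle fills any gap and the z_c terms cancel.
Column A: 2.699×0.9063 + 8.292×2.743 + 10.6×2.988 + (z_c − 21.591)×3.329
Column B: 0.9876×0 + 12.88×2.72 + 13.57×ρ + (z_c − 0.9876 − 26.45)×3.329
The z_c×3.329 term appears on both sides and cancels. Collect the known terms of each column as K = Σ(ρt)_known − 3.329 × (depth of known layers): K_A = 56.8638597 − 3.329×21.591 = −15.0125793; K_B = 35.0336 − 3.329×(0.9876 + 26.45) = −56.3061704.
Balance: K_A = K_B + 13.57×ρ, so ρ = (K_A − K_B)/13.57 = 41.2936/13.57 = 3.04 g/cm³.

3.04 g/cm³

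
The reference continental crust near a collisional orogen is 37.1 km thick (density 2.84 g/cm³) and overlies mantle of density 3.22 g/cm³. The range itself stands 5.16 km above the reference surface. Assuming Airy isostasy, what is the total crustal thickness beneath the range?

Root depth r = h ρ_c / (ρ_m − ρ_c) = 5.16 km × 2.84 / 0.38 = 38.56 km.
Total thickness = T + h + r = 37.1 km + 5.16 km + 38.56 km = 80.8 km.

80.8 km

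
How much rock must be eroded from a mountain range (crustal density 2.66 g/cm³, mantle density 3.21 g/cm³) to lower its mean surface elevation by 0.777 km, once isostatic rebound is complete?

Net drop Δ = e − u = e − e ρ_c/ρ_m = e (ρ_m − ρ_c)/ρ_m.
e = Δ ρ_m/(ρ_m − ρ_c) = 0.777 km × 3.21/0.55 = 4.53 km.

4.53 km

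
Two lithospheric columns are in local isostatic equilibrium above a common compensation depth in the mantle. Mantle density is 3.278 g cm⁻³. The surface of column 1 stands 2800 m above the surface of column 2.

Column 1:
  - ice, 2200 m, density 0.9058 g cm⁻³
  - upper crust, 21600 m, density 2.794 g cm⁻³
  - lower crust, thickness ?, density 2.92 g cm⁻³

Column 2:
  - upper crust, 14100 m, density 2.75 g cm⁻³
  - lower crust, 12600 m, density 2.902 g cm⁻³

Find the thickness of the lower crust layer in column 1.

Take the compensation level at the base of the deeper column (depth z_c below the surface of column 1) and equate Σ ρ_i t_i down to z_c; mantle fills any gap and the z_c terms cancel.
Column 1: 2200×0.9058 + 21600×2.794 + x×2.92 + (z_c − 23800 − x)×3.278
Column 2: 2800×0 + 14100×2.75 + 12600×2.902 + (z_c − 2800 − 26700)×3.278
The z_c×3.278 term appears on both sides and cancels. Collect the known terms of each column as K = Σ(ρt)_known − 3.278 × (depth of known layers): K_1 = 62343.16 − 3.278×23800 = −15673.24; K_2 = 75340.2 − 3.278×(2800 + 26700) = −21360.8.
Balance: K_1 − x×(3.278 − 2.92) = K_2, so x = (K_1 − K_2)/(3.278 − 2.92) = 5687.56/0.358 = 15900 m.

15900 m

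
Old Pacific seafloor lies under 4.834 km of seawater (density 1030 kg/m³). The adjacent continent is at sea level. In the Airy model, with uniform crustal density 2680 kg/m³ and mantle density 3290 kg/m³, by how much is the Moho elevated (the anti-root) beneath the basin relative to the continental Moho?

13.1 km

For local isostatic compensation: replacing crust with seawater at the top is compensated by replacing crust with mantle at the base: d (ρ_c − ρ_w) = a (ρ_m − ρ_c).
a = d (ρ_c − ρ_w)/(ρ_m − ρ_c) = 4.834 km × 1650/610 = 13.1 km.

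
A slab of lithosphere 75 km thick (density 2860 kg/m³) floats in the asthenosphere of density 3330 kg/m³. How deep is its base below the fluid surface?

64.4 km

Draft d = t ρ_obj/ρ_fluid = 75 km × 2860/3330 = 64.4 km.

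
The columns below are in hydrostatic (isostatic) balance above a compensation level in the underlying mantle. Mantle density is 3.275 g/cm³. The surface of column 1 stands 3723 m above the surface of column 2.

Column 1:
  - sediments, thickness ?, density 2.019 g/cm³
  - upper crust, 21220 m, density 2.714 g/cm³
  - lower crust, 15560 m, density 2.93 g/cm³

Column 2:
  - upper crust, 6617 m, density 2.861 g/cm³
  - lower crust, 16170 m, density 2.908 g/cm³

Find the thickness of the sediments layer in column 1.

2860 m

Take the compensation level at the base of the deeper column (depth z_c below the surface of column 1) and equate Σ ρ_i t_i down to z_c; mantle fills any gap and the z_c terms cancel.
Column 1: x×2.019 + 21220×2.714 + 15560×2.93 + (z_c − 36780 − x)×3.275
Column 2: 3723×0 + 6617×2.861 + 16170×2.908 + (z_c − 3723 − 22787)×3.275
The z_c×3.275 term appears on both sides and cancels. Collect the known terms of each column as K = Σ(ρt)_known − 3.275 × (depth of known layers): K_1 = 103181.88 − 3.275×36780 = −17272.62; K_2 = 65953.597 − 3.275×(3723 + 22787) = −20866.653.
Balance: K_1 − x×(3.275 − 2.019) = K_2, so x = (K_1 − K_2)/(3.275 − 2.019) = 3594.03/1.256 = 2860 m.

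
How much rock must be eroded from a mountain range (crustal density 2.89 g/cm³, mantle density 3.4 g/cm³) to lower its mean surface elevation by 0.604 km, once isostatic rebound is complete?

4.03 km

Net drop Δ = e − u = e − e ρ_c/ρ_m = e (ρ_m − ρ_c)/ρ_m.
e = Δ ρ_m/(ρ_m − ρ_c) = 0.604 km × 3.4/0.51 = 4.03 km.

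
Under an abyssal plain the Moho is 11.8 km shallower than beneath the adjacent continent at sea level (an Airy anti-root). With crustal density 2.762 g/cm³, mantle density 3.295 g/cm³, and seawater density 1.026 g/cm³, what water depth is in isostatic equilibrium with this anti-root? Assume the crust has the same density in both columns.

3.62 km

Replacing a thickness d of crust by seawater at the top must be balanced by replacing crust with mantle at the base: d (ρ_c − ρ_w) = a (ρ_m − ρ_c).
d = a (ρ_m − ρ_c)/(ρ_c − ρ_w) = 11.8 km × 0.533/1.736 = 3.62 km.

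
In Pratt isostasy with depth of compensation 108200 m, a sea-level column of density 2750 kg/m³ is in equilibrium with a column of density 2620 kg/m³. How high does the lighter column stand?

5370 m

ρ_ref D = ρ (D + h) → h = D (ρ_ref − ρ)/ρ.
h = 108200 m × (2750 − 2620)/2620 = 5370 m.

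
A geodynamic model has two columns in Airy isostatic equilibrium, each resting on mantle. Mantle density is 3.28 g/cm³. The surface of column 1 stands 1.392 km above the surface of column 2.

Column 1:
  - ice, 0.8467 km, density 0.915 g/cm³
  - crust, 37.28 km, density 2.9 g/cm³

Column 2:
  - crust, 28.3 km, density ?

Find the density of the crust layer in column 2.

2.87 g/cm³

Take the compensation level at the base of the deeper column (depth z_c below the surface of column 1) and equate Σ ρ_i t_i down to z_c; mantle fills any gap and the z_c terms cancel.
Column 1: 0.8467×0.915 + 37.28×2.9 + (z_c − 38.1267)×3.28
Column 2: 1.392×0 + 28.3×ρ + (z_c − 1.392 − 28.3)×3.28
The z_c×3.28 term appears on both sides and cancels. Collect the known terms of each column as K = Σ(ρt)_known − 3.28 × (depth of known layers): K_1 = 108.886731 − 3.28×38.1267 = −16.1688455; K_2 = 0 − 3.28×(1.392 + 28.3) = −97.38976.
Balance: K_1 = K_2 + 28.3×ρ, so ρ = (K_1 − K_2)/28.3 = 81.2209/28.3 = 2.87 g/cm³.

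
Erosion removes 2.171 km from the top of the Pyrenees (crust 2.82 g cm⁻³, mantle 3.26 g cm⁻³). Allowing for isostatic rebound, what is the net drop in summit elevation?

0.293 km

Rebound u = e ρ_c/ρ_m = 2.171 km × 2.82/3.26 = 1.878 km.
Net surface drop = e − u = 2.171 km − 1.878 km = e (ρ_m − ρ_c)/ρ_m = 0.293 km.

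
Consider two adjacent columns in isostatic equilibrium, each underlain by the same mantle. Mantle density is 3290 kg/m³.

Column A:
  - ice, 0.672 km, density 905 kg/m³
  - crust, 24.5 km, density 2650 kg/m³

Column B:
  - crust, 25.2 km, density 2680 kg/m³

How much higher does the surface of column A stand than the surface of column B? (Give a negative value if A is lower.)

0.581 km

For any compensation level in the mantle, the mantle terms cancel and isostasy reduces to e = (Σt_A − Σt_B) − (Σ(ρt)_A − Σ(ρt)_B) / ρ_m.
Σt_A = 25.172 km; Σt_B = 25.2 km; Σ(ρt)_A = 65533.16; Σ(ρt)_B = 67536 (in km·kg/m³).
e = (25.172 − 25.2) − (65533.16 − 67536) / 3290 = 0.581 km.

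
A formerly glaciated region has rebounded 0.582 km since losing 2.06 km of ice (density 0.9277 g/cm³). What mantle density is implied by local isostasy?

3.28 g/cm³

ρ_m = ρ_ice t / u = 0.9277 × 2.06 km/0.582 km = 3.28 g/cm³.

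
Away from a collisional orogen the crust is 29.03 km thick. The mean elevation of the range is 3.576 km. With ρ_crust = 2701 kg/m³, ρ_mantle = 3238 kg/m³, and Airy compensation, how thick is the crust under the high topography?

50.6 km

Root depth r = h ρ_c / (ρ_m − ρ_c) = 3.576 km × 2701 / 537 = 17.99 km.
Total thickness = T + h + r = 29.03 km + 3.576 km + 17.99 km = 50.6 km.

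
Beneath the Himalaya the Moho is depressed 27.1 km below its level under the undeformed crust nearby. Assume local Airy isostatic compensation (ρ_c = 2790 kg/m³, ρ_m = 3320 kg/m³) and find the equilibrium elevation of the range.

5.15 km

Equating mass per unit area of the two columns: ρ_c h = (ρ_m − ρ_c) r.
h = r (ρ_m − ρ_c) / ρ_c = 27.1 km × (3320 − 2790) / 2790 = 5.15 km.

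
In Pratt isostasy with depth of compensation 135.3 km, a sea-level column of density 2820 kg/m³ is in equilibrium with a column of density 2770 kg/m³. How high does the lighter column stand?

2.44 km

ρ_ref D = ρ (D + h) → h = D (ρ_ref − ρ)/ρ.
h = 135.3 km × (2820 − 2770)/2770 = 2.44 km.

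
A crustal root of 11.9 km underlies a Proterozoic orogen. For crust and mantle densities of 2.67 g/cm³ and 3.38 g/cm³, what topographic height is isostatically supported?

3.16 km

Balancing pressure at the compensation depth: ρ_c h = (ρ_m − ρ_c) r.
h = r (ρ_m − ρ_c) / ρ_c = 11.9 km × (3.38 − 2.67) / 2.67 = 3.16 km.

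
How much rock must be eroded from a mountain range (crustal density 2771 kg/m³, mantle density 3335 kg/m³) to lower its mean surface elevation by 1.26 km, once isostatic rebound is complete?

Net drop Δ = e − u = e − e ρ_c/ρ_m = e (ρ_m − ρ_c)/ρ_m.
e = Δ ρ_m/(ρ_m − ρ_c) = 1.26 km × 3335/564 = 7.45 km.

7.45 km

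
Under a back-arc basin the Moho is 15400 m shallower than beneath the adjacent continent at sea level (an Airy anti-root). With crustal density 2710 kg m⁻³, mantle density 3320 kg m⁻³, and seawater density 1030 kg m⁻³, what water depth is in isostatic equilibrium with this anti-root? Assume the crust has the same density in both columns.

5590 m

Replacing a thickness d of crust by seawater at the top must be balanced by replacing crust with mantle at the base: d (ρ_c − ρ_w) = a (ρ_m − ρ_c).
d = a (ρ_m − ρ_c)/(ρ_c − ρ_w) = 15400 m × 610/1680 = 5590 m.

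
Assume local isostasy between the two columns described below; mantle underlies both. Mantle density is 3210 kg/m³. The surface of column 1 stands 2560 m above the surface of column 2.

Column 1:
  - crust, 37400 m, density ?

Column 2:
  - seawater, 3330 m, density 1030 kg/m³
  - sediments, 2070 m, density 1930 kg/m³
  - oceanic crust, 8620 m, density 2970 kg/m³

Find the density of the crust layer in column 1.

2670 kg/m³

Take the compensation level at the base of the deeper column (depth z_c below the surface of column 1) and equate Σ ρ_i t_i down to z_c; mantle fills any gap and the z_c terms cancel.
Column 1: 37400×ρ + (z_c − 37400)×3210
Column 2: 2560×0 + 3330×1030 + 2070×1930 + 8620×2970 + (z_c − 2560 − 14020)×3210
The z_c×3210 term appears on both sides and cancels. Collect the known terms of each column as K = Σ(ρt)_known − 3210 × (depth of known layers): K_1 = 0 − 3210×37400 = −120054000; K_2 = 33026400 − 3210×(2560 + 14020) = −20195400.
Balance: K_1 + 37400×ρ = K_2, so ρ = (K_2 − K_1)/37400 = 99858600/37400 = 2670 kg/m³.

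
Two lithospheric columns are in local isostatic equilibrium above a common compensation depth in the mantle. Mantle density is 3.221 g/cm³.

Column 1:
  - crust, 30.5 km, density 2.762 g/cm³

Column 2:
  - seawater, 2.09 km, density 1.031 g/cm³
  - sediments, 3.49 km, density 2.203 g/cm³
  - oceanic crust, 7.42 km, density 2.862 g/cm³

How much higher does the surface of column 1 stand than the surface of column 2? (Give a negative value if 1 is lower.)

For any compensation level in the mantle, the mantle terms cancel and isostasy reduces to e = (Σt_1 − Σt_2) − (Σ(ρt)_1 − Σ(ρt)_2) / ρ_m.
Σt_1 = 30.5 km; Σt_2 = 13 km; Σ(ρt)_1 = 84.241; Σ(ρt)_2 = 31.0793 (in km·g/cm³).
e = (30.5 − 13) − (84.241 − 31.0793) / 3.221 = 0.995 km.

0.995 km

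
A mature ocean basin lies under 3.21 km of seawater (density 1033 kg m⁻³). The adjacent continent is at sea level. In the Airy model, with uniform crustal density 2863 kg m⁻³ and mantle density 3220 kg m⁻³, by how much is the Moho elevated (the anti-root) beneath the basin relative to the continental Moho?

In Airy isostatic equilibrium: replacing crust with seawater at the top is compensated by replacing crust with mantle at the base: d (ρ_c − ρ_w) = a (ρ_m − ρ_c).
a = d (ρ_c − ρ_w)/(ρ_m − ρ_c) = 3.21 km × 1830/357 = 16.5 km.

16.5 km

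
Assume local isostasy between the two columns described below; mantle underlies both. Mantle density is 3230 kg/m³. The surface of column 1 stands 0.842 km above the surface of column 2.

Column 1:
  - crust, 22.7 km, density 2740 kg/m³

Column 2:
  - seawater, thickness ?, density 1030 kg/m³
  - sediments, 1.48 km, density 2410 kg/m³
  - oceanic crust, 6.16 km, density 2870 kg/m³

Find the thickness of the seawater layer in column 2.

Take the compensation level at the base of the deeper column (depth z_c below the surface of column 1) and equate Σ ρ_i t_i down to z_c; mantle fills any gap and the z_c terms cancel.
Column 1: 22.7×2740 + (z_c − 22.7)×3230
Column 2: 0.842×0 + x×1030 + 1.48×2410 + 6.16×2870 + (z_c − 0.842 − 7.64 − x)×3230
The z_c×3230 term appears on both sides and cancels. Collect the known terms of each column as K = Σ(ρt)_known − 3230 × (depth of known layers): K_1 = 62198 − 3230×22.7 = −11123; K_2 = 21246 − 3230×(0.842 + 7.64) = −6150.86.
Balance: K_1 = K_2 − x×(3230 − 1030), so x = (K_2 − K_1)/(3230 − 1030) = 4972.14/2200 = 2.26 km.

2.26 km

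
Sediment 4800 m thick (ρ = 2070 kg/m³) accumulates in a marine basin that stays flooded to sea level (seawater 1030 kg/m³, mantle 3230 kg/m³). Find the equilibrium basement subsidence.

Submarine loading: the sediment displaces seawater, and the subsidence is in turn flooded, so s (ρ_m − ρ_w) = t (ρ_sed − ρ_w).
s = 4800 m × (2070 − 1030) / (3230 − 1030) = 2270 m.

2270 m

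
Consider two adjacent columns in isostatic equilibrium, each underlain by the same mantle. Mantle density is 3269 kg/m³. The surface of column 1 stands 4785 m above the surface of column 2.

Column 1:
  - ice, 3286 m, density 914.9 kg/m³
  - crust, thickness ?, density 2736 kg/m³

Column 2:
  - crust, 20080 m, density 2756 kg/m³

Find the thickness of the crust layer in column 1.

34200 m

Take the compensation level at the base of the deeper column (depth z_c below the surface of column 1) and equate Σ ρ_i t_i down to z_c; mantle fills any gap and the z_c terms cancel.
Column 1: 3286×914.9 + x×2736 + (z_c − 3286 − x)×3269
Column 2: 4785×0 + 20080×2756 + (z_c − 4785 − 20080)×3269
The z_c×3269 term appears on both sides and cancels. Collect the known terms of each column as K = Σ(ρt)_known − 3269 × (depth of known layers): K_1 = 3006361.4 − 3269×3286 = −7735572.6; K_2 = 55340480 − 3269×(4785 + 20080) = −25943205.
Balance: K_1 − x×(3269 − 2736) = K_2, so x = (K_1 − K_2)/(3269 − 2736) = 18207600/533 = 34200 m.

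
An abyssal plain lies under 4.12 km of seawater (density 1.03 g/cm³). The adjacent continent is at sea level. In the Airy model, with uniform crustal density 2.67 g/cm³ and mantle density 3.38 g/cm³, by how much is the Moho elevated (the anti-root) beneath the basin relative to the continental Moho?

9.52 km

In Airy isostatic equilibrium: replacing crust with seawater at the top is compensated by replacing crust with mantle at the base: d (ρ_c − ρ_w) = a (ρ_m − ρ_c).
a = d (ρ_c − ρ_w)/(ρ_m − ρ_c) = 4.12 km × 1.64/0.71 = 9.52 km.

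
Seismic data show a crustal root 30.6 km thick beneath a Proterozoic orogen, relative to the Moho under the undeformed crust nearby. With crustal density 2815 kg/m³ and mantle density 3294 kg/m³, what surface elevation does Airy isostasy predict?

5.21 km

Balancing pressure at the compensation depth: ρ_c h = (ρ_m − ρ_c) r.
h = r (ρ_m − ρ_c) / ρ_c = 30.6 km × (3294 − 2815) / 2815 = 5.21 km.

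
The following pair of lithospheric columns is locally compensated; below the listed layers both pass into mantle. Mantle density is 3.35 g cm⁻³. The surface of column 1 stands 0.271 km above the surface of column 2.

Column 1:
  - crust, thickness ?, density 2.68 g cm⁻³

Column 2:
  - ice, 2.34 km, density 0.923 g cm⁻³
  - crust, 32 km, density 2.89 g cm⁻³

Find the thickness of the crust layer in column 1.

31.8 km

Take the compensation level at the base of the deeper column (depth z_c below the surface of column 1) and equate Σ ρ_i t_i down to z_c; mantle fills any gap and the z_c terms cancel.
Column 1: x×2.68 + (z_c − 0 − x)×3.35
Column 2: 0.271×0 + 2.34×0.923 + 32×2.89 + (z_c − 0.271 − 34.34)×3.35
The z_c×3.35 term appears on both sides and cancels. Collect the known terms of each column as K = Σ(ρt)_known − 3.35 × (depth of known layers): K_1 = 0 − 3.35×0 = 0; K_2 = 94.63982 − 3.35×(0.271 + 34.34) = −21.30703.
Balance: K_1 − x×(3.35 − 2.68) = K_2, so x = (K_1 − K_2)/(3.35 − 2.68) = 21.307/0.67 = 31.8 km.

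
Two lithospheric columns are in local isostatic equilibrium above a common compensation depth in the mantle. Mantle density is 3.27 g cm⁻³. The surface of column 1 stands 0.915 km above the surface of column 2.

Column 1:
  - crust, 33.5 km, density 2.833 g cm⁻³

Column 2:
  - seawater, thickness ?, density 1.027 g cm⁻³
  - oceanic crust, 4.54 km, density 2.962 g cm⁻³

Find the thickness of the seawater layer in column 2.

4.57 km

Take the compensation level at the base of the deeper column (depth z_c below the surface of column 1) and equate Σ ρ_i t_i down to z_c; mantle fills any gap and the z_c terms cancel.
Column 1: 33.5×2.833 + (z_c − 33.5)×3.27
Column 2: 0.915×0 + x×1.027 + 4.54×2.962 + (z_c − 0.915 − 4.54 − x)×3.27
The z_c×3.27 term appears on both sides and cancels. Collect the known terms of each column as K = Σ(ρt)_known − 3.27 × (depth of known layers): K_1 = 94.9055 − 3.27×33.5 = −14.6395; K_2 = 13.44748 − 3.27×(0.915 + 4.54) = −4.39037.
Balance: K_1 = K_2 − x×(3.27 − 1.027), so x = (K_2 − K_1)/(3.27 − 1.027) = 10.2491/2.243 = 4.57 km.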